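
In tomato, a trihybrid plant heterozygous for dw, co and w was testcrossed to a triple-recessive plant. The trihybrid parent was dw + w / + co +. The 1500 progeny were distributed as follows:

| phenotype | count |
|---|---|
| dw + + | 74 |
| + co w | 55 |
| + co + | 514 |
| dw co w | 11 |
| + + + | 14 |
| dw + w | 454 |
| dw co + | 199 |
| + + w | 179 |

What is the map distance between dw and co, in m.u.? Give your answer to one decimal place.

The two rarest classes, dw co w and + + +, are the double crossovers. Comparing them with the parentals, only the co allele has switched, so co is the middle locus and the order is dw – co – w.
Crossovers in the dw–co interval produce the single-crossover classes + + w and dw co + (179 + 199 = 378) plus the double crossovers (25).
RF(dw–co) = (378 + 25) / 1500 = 403/1500 = 0.2687 → 26.9 m.u.

26.9 m.u.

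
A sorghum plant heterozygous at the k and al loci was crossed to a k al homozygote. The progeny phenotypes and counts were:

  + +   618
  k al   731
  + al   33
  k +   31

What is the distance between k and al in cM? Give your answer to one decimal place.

4.5 cM

The two most frequent classes, + + (618) and k al (731), are the parental types, so the F1 was + + / k al.
The recombinant classes are + al and k +: 33 + 31 = 64.
Recombination frequency = 64/1413 = 0.0453 ≈ 4.5%, i.e. 4.5 cM.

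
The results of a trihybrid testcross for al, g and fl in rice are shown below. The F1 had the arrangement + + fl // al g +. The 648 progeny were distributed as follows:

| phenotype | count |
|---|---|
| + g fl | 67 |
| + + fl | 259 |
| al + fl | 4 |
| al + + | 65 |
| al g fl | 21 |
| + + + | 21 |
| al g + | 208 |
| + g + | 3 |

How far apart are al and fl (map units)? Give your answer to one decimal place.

7.6 map units

The two rarest classes, al + fl and + g +, are the double crossovers. Comparing them with the parentals, only the al allele has switched, so al is the middle locus and the order is g – al – fl.
Crossovers in the al–fl interval produce the single-crossover classes + + + and al g fl (21 + 21 = 42) plus the double crossovers (7).
RF(al–fl) = (42 + 7) / 648 = 49/648 = 0.0756 → 7.6 map units.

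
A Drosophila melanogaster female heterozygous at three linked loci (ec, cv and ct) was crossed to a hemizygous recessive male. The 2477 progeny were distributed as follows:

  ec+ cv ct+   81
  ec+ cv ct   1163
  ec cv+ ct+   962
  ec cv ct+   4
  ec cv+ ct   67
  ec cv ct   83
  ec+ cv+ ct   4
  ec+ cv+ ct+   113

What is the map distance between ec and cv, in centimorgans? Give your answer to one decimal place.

8.2 centimorgans

The two most frequent reciprocal classes, ec cv+ ct+ and ec+ cv ct, are the parental types, so the F1 was ec cv+ ct+ / ec+ cv ct.
The two rarest classes, ec cv ct+ and ec+ cv+ ct, are the double crossovers. Comparing them with the parentals, only the cv allele has switched, so cv is the middle locus and the order is ec – cv – ct.
Crossovers in the ec–cv interval produce the single-crossover classes ec+ cv+ ct+ and ec cv ct (113 + 83 = 196) plus the double crossovers (8).
RF(ec–cv) = (196 + 8) / 2477 = 204/2477 = 0.0824 → 8.2 centimorgans.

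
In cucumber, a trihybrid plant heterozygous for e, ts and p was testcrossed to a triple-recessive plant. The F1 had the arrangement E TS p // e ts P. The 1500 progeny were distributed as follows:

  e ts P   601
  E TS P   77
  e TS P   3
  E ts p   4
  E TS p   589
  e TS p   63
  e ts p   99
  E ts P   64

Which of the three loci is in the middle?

The two rarest classes, E ts p and e TS P, are the double crossovers. Comparing them with the parentals, only the ts allele has switched, so ts is the middle locus and the order is p – ts – e.

ts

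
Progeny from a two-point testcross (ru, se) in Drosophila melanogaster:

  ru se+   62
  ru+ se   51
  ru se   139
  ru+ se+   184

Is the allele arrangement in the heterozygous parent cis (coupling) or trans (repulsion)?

The two most frequent classes are ru+ se+ (184) and ru se (139); these are the parental (non-recombinant) types.
So the F1 carried ru+ se+ on one chromosome and ru se on the other — the recessive alleles are on the same chromosome (cis / coupling).

cis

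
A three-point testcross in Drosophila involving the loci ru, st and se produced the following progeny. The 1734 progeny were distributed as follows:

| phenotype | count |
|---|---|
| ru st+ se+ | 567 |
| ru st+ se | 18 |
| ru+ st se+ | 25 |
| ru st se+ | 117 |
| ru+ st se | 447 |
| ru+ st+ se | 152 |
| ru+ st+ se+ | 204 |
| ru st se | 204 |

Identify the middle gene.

The two most frequent reciprocal classes, ru st+ se+ and ru+ st se, are the parental types, so the F1 was ru st+ se+ / ru+ st se.
The two rarest classes, ru st+ se and ru+ st se+, are the double crossovers. Comparing them with the parentals, only the se allele has switched, so se is the middle locus and the order is st – se – ru.

se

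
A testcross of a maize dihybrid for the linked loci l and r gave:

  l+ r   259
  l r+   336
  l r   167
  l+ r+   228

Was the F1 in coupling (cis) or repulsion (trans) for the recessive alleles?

trans

The two most frequent classes are l+ r (259) and l r+ (336); these are the parental (non-recombinant) types.
So the F1 carried l+ r on one chromosome and l r+ on the other — the recessive alleles are on opposite chromosomes (trans / repulsion).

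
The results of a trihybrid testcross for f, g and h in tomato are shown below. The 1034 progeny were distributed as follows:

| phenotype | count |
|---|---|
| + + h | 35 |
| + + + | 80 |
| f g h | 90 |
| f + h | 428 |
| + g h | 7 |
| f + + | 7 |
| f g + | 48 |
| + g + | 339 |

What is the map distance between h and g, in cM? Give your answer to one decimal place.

The two most frequent reciprocal classes, + g + and f + h, are the parental types, so the F1 was + g + / f + h.
The two rarest classes, + g h and f + +, are the double crossovers. Comparing them with the parentals, only the h allele has switched, so h is the middle locus and the order is f – h – g.
Crossovers in the h–g interval produce the single-crossover classes + + + and f g h (80 + 90 = 170) plus the double crossovers (14).
RF(h–g) = (170 + 14) / 1034 = 184/1034 = 0.1779 → 17.8 cM.

17.8 cM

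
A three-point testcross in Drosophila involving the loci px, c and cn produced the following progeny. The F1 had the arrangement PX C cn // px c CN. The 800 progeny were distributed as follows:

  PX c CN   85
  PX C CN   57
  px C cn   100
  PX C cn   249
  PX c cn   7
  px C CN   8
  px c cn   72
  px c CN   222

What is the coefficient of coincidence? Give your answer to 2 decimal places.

0.42

The two rarest classes, PX c cn and px C CN, are the double crossovers. Comparing them with the parentals, only the c allele has switched, so c is the middle locus and the order is cn – c – px.
cn–c: (129 + 15)/800 = 0.1800; c–px: (185 + 15)/800 = 0.2500.
Expected DCO frequency = 0.1800 × 0.2500 ≈ 0.04500; observed = 15/800 ≈ 0.01875.
Coefficient of coincidence = 0.01875/0.04500 ≈ 0.42.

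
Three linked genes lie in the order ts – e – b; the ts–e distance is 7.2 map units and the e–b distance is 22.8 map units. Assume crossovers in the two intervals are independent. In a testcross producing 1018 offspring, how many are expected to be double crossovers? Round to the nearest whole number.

17

Map distances give recombination frequencies of 0.072 and 0.228 for the two intervals.
With no interference, expected double-crossover frequency = 0.072 × 0.228 = 0.01642.
Expected number = 0.01642 × 1018 = 16.71 ≈ 17.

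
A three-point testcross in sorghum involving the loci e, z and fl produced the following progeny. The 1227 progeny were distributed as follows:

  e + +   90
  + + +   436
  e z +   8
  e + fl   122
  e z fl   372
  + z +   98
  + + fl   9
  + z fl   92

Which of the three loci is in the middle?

fl

The two most frequent reciprocal classes, + + + and e z fl, are the parental types, so the F1 was + + + / e z fl.
The two rarest classes, + + fl and e z +, are the double crossovers. Comparing them with the parentals, only the fl allele has switched, so fl is the middle locus and the order is z – fl – e.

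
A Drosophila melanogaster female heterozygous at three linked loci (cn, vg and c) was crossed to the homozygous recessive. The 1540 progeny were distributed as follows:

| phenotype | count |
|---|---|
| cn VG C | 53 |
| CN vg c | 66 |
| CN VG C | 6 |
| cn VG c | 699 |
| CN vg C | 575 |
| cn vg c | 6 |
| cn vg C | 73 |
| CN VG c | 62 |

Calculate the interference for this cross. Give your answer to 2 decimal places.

0.04

The two most frequent reciprocal classes, CN vg C and cn VG c, are the parental types, so the F1 was CN vg C / cn VG c.
The two rarest classes, CN VG C and cn vg c, are the double crossovers. Comparing them with the parentals, only the vg allele has switched, so vg is the middle locus and the order is cn – vg – c.
cn–vg: (135 + 12)/1540 = 0.0955; vg–c: (119 + 12)/1540 = 0.0851.
Expected DCO frequency = 0.0955 × 0.0851 ≈ 0.00813; observed = 12/1540 ≈ 0.00779.
Coefficient of coincidence = 0.00779/0.00813 ≈ 0.96; interference = 1 − 0.96 = 0.04.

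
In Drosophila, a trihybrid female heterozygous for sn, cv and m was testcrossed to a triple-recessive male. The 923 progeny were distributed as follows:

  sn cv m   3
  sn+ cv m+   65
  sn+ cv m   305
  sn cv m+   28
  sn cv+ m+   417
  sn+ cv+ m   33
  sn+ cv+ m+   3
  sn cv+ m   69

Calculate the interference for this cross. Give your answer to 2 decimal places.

0.41

The two most frequent reciprocal classes, sn+ cv m and sn cv+ m+, are the parental types, so the F1 was sn+ cv m / sn cv+ m+.
The two rarest classes, sn cv m and sn+ cv+ m+, are the double crossovers. Comparing them with the parentals, only the sn allele has switched, so sn is the middle locus and the order is m – sn – cv.
m–sn: (134 + 6)/923 = 0.1517; sn–cv: (61 + 6)/923 = 0.0726.
Expected DCO frequency = 0.1517 × 0.0726 ≈ 0.01101; observed = 6/923 ≈ 0.00650.
Coefficient of coincidence = 0.00650/0.01101 ≈ 0.59; interference = 1 − 0.59 = 0.41.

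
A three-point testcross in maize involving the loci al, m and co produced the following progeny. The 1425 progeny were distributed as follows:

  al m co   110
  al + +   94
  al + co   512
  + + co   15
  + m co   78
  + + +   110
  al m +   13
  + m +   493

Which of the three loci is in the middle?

The two most frequent reciprocal classes, + m + and al + co, are the parental types, so the F1 was + m + / al + co.
The two rarest classes, al m + and + + co, are the double crossovers. Comparing them with the parentals, only the al allele has switched, so al is the middle locus and the order is m – al – co.

al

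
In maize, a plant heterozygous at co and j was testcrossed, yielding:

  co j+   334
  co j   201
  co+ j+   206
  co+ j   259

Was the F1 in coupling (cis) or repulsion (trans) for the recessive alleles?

trans

The two most frequent classes are co+ j (259) and co j+ (334); these are the parental (non-recombinant) types.
So the F1 carried co+ j on one chromosome and co j+ on the other — the recessive alleles are on opposite chromosomes (trans / repulsion).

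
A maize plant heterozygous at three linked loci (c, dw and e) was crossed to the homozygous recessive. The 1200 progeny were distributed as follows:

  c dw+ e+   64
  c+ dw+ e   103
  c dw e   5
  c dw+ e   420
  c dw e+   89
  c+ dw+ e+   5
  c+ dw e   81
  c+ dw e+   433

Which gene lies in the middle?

The two most frequent reciprocal classes, c+ dw e+ and c dw+ e, are the parental types, so the F1 was c+ dw e+ / c dw+ e.
The two rarest classes, c+ dw+ e+ and c dw e, are the double crossovers. Comparing them with the parentals, only the dw allele has switched, so dw is the middle locus and the order is e – dw – c.

dw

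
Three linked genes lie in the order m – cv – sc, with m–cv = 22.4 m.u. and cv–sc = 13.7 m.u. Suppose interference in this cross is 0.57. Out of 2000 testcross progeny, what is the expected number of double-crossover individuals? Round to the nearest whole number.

Map distances give recombination frequencies of 0.224 and 0.137 for the two intervals.
With interference 0.57 (so coincidence = 0.43), expected double-crossover frequency = 0.224 × 0.137 × 0.43 = 0.01320.
Expected number = 0.01320 × 2000 = 26.39 ≈ 26.

26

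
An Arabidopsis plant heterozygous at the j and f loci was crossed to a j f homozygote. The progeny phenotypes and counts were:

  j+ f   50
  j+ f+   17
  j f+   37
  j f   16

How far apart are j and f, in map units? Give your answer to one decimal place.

27.5 map units

The two most frequent classes, j+ f (50) and j f+ (37), are the parental types, so the F1 was j+ f / j f+.
The recombinant classes are j+ f+ and j f: 17 + 16 = 33.
Recombination frequency = 33/120 = 0.2750 ≈ 27.5%, i.e. 27.5 map units.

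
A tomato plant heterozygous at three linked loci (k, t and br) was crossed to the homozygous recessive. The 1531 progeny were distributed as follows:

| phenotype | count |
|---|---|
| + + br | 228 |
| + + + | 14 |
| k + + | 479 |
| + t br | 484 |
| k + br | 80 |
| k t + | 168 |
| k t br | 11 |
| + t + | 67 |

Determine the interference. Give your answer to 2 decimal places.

The two most frequent reciprocal classes, + t br and k + +, are the parental types, so the F1 was + t br / k + +.
The two rarest classes, k t br and + + +, are the double crossovers. Comparing them with the parentals, only the k allele has switched, so k is the middle locus and the order is br – k – t.
br–k: (147 + 25)/1531 = 0.1123; k–t: (396 + 25)/1531 = 0.2750.
Expected DCO frequency = 0.1123 × 0.2750 ≈ 0.03088; observed = 25/1531 ≈ 0.01633.
Coefficient of coincidence = 0.01633/0.03088 ≈ 0.53; interference = 1 − 0.53 = 0.47.

0.47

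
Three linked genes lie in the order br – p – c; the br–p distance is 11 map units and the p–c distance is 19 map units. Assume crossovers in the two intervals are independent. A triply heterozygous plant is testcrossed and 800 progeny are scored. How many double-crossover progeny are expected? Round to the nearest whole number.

17

Map distances give recombination frequencies of 0.110 and 0.190 for the two intervals.
With no interference, expected double-crossover frequency = 0.110 × 0.190 = 0.02090.
Expected number = 0.02090 × 800 = 16.72 ≈ 17.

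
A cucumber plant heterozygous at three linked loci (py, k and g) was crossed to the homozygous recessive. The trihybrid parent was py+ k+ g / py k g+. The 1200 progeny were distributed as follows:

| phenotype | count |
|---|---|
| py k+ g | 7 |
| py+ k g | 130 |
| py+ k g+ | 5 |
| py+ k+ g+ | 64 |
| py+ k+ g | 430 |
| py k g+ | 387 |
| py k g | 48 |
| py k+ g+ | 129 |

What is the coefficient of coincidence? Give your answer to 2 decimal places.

The two rarest classes, py k+ g and py+ k g+, are the double crossovers. Comparing them with the parentals, only the py allele has switched, so py is the middle locus and the order is g – py – k.
g–py: (112 + 12)/1200 = 0.1033; py–k: (259 + 12)/1200 = 0.2258.
Expected DCO frequency = 0.1033 × 0.2258 ≈ 0.02333; observed = 12/1200 ≈ 0.01000.
Coefficient of coincidence = 0.01000/0.02333 ≈ 0.43.

0.43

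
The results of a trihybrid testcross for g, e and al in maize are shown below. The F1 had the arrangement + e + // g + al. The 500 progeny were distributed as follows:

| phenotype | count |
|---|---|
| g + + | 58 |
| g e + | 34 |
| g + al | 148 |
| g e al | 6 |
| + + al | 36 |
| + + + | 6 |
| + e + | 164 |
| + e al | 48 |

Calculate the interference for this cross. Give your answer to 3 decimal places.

The two rarest classes, + + + and g e al, are the double crossovers. Comparing them with the parentals, only the e allele has switched, so e is the middle locus and the order is al – e – g.
al–e: (106 + 12)/500 = 0.2360; e–g: (70 + 12)/500 = 0.1640.
Expected DCO frequency = 0.2360 × 0.1640 ≈ 0.03870; observed = 12/500 ≈ 0.02400.
Coefficient of coincidence = 0.02400/0.03870 ≈ 0.620; interference = 1 − 0.620 = 0.380.

0.380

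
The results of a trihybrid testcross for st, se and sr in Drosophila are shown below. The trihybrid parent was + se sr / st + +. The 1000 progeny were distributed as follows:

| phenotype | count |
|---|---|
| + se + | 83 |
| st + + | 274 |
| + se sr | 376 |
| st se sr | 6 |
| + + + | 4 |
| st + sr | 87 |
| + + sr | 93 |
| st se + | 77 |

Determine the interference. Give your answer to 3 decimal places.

The two rarest classes, st se sr and + + +, are the double crossovers. Comparing them with the parentals, only the st allele has switched, so st is the middle locus and the order is sr – st – se.
sr–st: (170 + 10)/1000 = 0.1800; st–se: (170 + 10)/1000 = 0.1800.
Expected DCO frequency = 0.1800 × 0.1800 ≈ 0.03240; observed = 10/1000 ≈ 0.01000.
Coefficient of coincidence = 0.01000/0.03240 ≈ 0.309; interference = 1 − 0.309 = 0.691.

0.691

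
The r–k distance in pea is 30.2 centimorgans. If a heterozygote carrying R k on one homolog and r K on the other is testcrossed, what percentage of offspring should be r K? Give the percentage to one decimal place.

34.9%

A map distance of 30.2 centimorgans corresponds to a recombination frequency of 0.302.
The F1 is R k / r K, so r K is a parental gamete class with expected frequency (1 − r)/2 = 0.698/2 = 0.3490.
That is 0.3490 = 34.9% of the progeny.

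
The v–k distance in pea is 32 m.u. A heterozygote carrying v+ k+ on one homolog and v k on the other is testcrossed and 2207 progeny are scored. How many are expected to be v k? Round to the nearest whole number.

A map distance of 32 m.u. corresponds to a recombination frequency of 0.320.
The F1 is v+ k+ / v k, so v k is a parental gamete class with expected frequency (1 − r)/2 = 0.680/2 = 0.3400.
Expected number = 0.3400 × 2207 = 750.38 ≈ 750.

750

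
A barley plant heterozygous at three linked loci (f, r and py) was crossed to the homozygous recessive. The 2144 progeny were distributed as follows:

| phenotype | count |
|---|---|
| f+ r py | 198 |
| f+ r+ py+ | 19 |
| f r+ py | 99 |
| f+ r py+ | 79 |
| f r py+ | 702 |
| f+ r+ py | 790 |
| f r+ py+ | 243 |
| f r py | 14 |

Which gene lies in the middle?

py

The two most frequent reciprocal classes, f r py+ and f+ r+ py, are the parental types, so the F1 was f r py+ / f+ r+ py.
The two rarest classes, f r py and f+ r+ py+, are the double crossovers. Comparing them with the parentals, only the py allele has switched, so py is the middle locus and the order is r – py – f.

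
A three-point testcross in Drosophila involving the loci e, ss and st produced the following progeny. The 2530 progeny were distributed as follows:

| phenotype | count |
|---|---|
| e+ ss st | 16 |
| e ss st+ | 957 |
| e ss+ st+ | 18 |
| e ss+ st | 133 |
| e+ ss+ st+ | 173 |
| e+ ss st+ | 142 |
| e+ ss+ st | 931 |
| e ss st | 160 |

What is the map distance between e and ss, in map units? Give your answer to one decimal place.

12.2 map units

The two most frequent reciprocal classes, e+ ss+ st and e ss st+, are the parental types, so the F1 was e+ ss+ st / e ss st+.
The two rarest classes, e+ ss st and e ss+ st+, are the double crossovers. Comparing them with the parentals, only the ss allele has switched, so ss is the middle locus and the order is st – ss – e.
Crossovers in the ss–e interval produce the single-crossover classes e ss+ st and e+ ss st+ (133 + 142 = 275) plus the double crossovers (34).
RF(ss–e) = (275 + 34) / 2530 = 309/2530 = 0.1221 → 12.2 map units.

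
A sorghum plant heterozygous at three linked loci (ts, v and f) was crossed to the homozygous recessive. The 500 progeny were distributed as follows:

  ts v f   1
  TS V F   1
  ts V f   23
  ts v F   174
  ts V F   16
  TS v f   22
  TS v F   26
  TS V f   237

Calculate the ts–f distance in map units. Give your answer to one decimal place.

10.2 map units

The two most frequent reciprocal classes, TS V f and ts v F, are the parental types, so the F1 was TS V f / ts v F.
The two rarest classes, TS V F and ts v f, are the double crossovers. Comparing them with the parentals, only the f allele has switched, so f is the middle locus and the order is ts – f – v.
Crossovers in the ts–f interval produce the single-crossover classes ts V f and TS v F (23 + 26 = 49) plus the double crossovers (2).
RF(ts–f) = (49 + 2) / 500 = 51/500 = 0.1020 → 10.2 map units.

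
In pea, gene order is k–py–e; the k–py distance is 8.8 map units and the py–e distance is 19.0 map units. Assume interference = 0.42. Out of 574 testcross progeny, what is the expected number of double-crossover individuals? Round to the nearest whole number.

6

Map distances give recombination frequencies of 0.088 and 0.190 for the two intervals.
With interference 0.42 (so coincidence = 0.58), expected double-crossover frequency = 0.088 × 0.190 × 0.58 = 0.00970.
Expected number = 0.00970 × 574 = 5.57 ≈ 6.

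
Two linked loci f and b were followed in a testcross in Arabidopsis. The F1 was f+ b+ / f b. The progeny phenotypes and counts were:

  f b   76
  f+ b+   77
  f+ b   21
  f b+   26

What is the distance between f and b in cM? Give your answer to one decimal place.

The recombinant classes are f+ b and f b+: 21 + 26 = 47.
Recombination frequency = 47/200 = 0.2350 ≈ 23.5%, i.e. 23.5 cM.

23.5 cM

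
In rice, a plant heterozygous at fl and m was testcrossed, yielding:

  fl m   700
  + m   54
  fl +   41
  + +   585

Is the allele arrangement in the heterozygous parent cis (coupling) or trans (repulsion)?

cis

The two most frequent classes are + + (585) and fl m (700); these are the parental (non-recombinant) types.
So the F1 carried + + on one chromosome and fl m on the other — the recessive alleles are on the same chromosome (cis / coupling).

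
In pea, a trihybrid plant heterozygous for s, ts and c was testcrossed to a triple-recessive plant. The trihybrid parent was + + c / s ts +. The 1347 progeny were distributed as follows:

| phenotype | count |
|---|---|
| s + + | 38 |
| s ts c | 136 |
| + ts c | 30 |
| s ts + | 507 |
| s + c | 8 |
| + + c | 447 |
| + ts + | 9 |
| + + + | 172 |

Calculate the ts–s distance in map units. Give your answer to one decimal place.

The two rarest classes, s + c and + ts +, are the double crossovers. Comparing them with the parentals, only the s allele has switched, so s is the middle locus and the order is c – s – ts.
Crossovers in the s–ts interval produce the single-crossover classes + ts c and s + + (30 + 38 = 68) plus the double crossovers (17).
RF(s–ts) = (68 + 17) / 1347 = 85/1347 = 0.0631 → 6.3 map units.

6.3 map units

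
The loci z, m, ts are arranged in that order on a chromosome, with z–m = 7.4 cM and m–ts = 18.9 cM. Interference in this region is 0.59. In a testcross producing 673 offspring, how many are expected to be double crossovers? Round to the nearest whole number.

Map distances give recombination frequencies of 0.074 and 0.189 for the two intervals.
With interference 0.59 (so coincidence = 0.41), expected double-crossover frequency = 0.074 × 0.189 × 0.41 = 0.00573.
Expected number = 0.00573 × 673 = 3.86 ≈ 4.

4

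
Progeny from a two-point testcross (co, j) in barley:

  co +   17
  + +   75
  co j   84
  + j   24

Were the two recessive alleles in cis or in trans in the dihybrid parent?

The two most frequent classes are + + (75) and co j (84); these are the parental (non-recombinant) types.
So the F1 carried + + on one chromosome and co j on the other — the recessive alleles are on the same chromosome (cis / coupling).

cis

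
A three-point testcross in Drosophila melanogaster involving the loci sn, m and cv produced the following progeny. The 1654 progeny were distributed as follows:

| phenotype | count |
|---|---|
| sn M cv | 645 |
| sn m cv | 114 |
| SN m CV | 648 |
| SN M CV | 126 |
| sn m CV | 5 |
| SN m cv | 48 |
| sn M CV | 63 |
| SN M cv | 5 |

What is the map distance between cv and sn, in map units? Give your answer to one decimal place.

The two most frequent reciprocal classes, SN m CV and sn M cv, are the parental types, so the F1 was SN m CV / sn M cv.
The two rarest classes, sn m CV and SN M cv, are the double crossovers. Comparing them with the parentals, only the sn allele has switched, so sn is the middle locus and the order is m – sn – cv.
Crossovers in the sn–cv interval produce the single-crossover classes SN m cv and sn M CV (48 + 63 = 111) plus the double crossovers (10).
RF(sn–cv) = (111 + 10) / 1654 = 121/1654 = 0.0732 → 7.3 map units.

7.3 map units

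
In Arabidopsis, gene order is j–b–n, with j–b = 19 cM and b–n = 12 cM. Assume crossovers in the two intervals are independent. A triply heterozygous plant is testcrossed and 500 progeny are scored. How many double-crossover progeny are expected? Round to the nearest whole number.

Map distances give recombination frequencies of 0.190 and 0.120 for the two intervals.
With no interference, expected double-crossover frequency = 0.190 × 0.120 = 0.02280.
Expected number = 0.02280 × 500 = 11.40 ≈ 11.

11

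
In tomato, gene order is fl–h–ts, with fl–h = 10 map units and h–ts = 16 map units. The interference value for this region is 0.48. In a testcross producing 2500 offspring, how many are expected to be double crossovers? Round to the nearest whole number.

21

Map distances give recombination frequencies of 0.100 and 0.160 for the two intervals.
With interference 0.48 (so coincidence = 0.52), expected double-crossover frequency = 0.100 × 0.160 × 0.52 = 0.00832.
Expected number = 0.00832 × 2500 = 20.80 ≈ 21.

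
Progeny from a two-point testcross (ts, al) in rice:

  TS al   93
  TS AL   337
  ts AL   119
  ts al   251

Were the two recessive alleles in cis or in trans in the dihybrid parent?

The two most frequent classes are TS AL (337) and ts al (251); these are the parental (non-recombinant) types.
So the F1 carried TS AL on one chromosome and ts al on the other — the recessive alleles are on the same chromosome (cis / coupling).

cis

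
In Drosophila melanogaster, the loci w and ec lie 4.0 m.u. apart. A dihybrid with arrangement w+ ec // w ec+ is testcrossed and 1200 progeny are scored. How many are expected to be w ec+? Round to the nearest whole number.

A map distance of 4.0 m.u. corresponds to a recombination frequency of 0.040.
The F1 is w+ ec / w ec+, so w ec+ is a parental gamete class with expected frequency (1 − r)/2 = 0.960/2 = 0.4800.
Expected number = 0.4800 × 1200 = 576.00 ≈ 576.

576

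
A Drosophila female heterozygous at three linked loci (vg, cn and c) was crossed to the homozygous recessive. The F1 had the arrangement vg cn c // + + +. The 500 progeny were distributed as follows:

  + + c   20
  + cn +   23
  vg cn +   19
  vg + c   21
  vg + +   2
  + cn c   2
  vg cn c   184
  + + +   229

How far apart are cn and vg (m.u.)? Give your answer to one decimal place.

9.6 m.u.

The two rarest classes, + cn c and vg + +, are the double crossovers. Comparing them with the parentals, only the vg allele has switched, so vg is the middle locus and the order is cn – vg – c.
Crossovers in the cn–vg interval produce the single-crossover classes vg + c and + cn + (21 + 23 = 44) plus the double crossovers (4).
RF(cn–vg) = (44 + 4) / 500 = 48/500 = 0.0960 → 9.6 m.u.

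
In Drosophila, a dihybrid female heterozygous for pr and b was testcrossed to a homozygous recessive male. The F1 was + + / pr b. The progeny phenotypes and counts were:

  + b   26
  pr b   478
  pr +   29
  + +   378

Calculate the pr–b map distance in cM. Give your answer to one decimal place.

6.0 cM

The recombinant classes are + b and pr +: 26 + 29 = 55.
Recombination frequency = 55/911 = 0.0604 ≈ 6.0%, i.e. 6.0 cM.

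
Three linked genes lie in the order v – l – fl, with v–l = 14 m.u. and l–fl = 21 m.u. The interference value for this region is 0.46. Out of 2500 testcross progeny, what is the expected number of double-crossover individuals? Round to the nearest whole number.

40

Map distances give recombination frequencies of 0.140 and 0.210 for the two intervals.
With interference 0.46 (so coincidence = 0.54), expected double-crossover frequency = 0.140 × 0.210 × 0.54 = 0.01588.
Expected number = 0.01588 × 2500 = 39.69 ≈ 40.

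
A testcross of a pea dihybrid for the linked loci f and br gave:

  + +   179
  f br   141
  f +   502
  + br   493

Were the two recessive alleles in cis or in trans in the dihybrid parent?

The two most frequent classes are + br (493) and f + (502); these are the parental (non-recombinant) types.
So the F1 carried + br on one chromosome and f + on the other — the recessive alleles are on opposite chromosomes (trans / repulsion).

trans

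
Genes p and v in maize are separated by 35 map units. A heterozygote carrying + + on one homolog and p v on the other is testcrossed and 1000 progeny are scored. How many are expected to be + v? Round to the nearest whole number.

A map distance of 35 map units corresponds to a recombination frequency of 0.350.
The F1 is + + / p v, so + v is a recombinant gamete class with expected frequency r/2 = 0.350/2 = 0.1750.
Expected number = 0.1750 × 1000 = 175.00 ≈ 175.

175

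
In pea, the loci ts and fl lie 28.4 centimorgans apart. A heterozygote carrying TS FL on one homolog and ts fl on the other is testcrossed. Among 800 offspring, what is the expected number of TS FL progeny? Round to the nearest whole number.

286

A map distance of 28.4 centimorgans corresponds to a recombination frequency of 0.284.
The F1 is TS FL / ts fl, so TS FL is a parental gamete class with expected frequency (1 − r)/2 = 0.716/2 = 0.3580.
Expected number = 0.3580 × 800 = 286.40 ≈ 286.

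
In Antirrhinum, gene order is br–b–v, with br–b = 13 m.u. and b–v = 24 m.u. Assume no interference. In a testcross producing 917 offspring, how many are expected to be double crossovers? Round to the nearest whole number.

29

Map distances give recombination frequencies of 0.130 and 0.240 for the two intervals.
With no interference, expected double-crossover frequency = 0.130 × 0.240 = 0.03120.
Expected number = 0.03120 × 917 = 28.61 ≈ 29.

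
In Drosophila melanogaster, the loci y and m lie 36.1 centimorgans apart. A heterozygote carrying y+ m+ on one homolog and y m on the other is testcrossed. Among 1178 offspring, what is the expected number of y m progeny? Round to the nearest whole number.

A map distance of 36.1 centimorgans corresponds to a recombination frequency of 0.361.
The F1 is y+ m+ / y m, so y m is a parental gamete class with expected frequency (1 − r)/2 = 0.639/2 = 0.3195.
Expected number = 0.3195 × 1178 = 376.37 ≈ 376.

376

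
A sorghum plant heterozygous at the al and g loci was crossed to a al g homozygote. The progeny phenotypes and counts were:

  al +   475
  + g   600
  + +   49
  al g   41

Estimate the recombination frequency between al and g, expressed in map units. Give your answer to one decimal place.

The two most frequent classes, + g (600) and al + (475), are the parental types, so the F1 was + g / al +.
The recombinant classes are + + and al g: 49 + 41 = 90.
Recombination frequency = 90/1165 = 0.0773 ≈ 7.7%, i.e. 7.7 map units.

7.7 map units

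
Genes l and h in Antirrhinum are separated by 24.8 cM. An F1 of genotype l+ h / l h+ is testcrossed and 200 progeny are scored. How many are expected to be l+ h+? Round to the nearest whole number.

A map distance of 24.8 cM corresponds to a recombination frequency of 0.248.
The F1 is l+ h / l h+, so l+ h+ is a recombinant gamete class with expected frequency r/2 = 0.248/2 = 0.1240.
Expected number = 0.1240 × 200 = 24.80 ≈ 25.

25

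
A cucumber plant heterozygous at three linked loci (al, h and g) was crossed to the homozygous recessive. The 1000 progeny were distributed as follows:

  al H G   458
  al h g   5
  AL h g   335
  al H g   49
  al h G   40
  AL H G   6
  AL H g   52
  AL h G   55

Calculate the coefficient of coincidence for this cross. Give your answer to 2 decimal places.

The two most frequent reciprocal classes, AL h g and al H G, are the parental types, so the F1 was AL h g / al H G.
The two rarest classes, al h g and AL H G, are the double crossovers. Comparing them with the parentals, only the al allele has switched, so al is the middle locus and the order is g – al – h.
g–al: (104 + 11)/1000 = 0.1150; al–h: (92 + 11)/1000 = 0.1030.
Expected DCO frequency = 0.1150 × 0.1030 ≈ 0.01184; observed = 11/1000 ≈ 0.01100.
Coefficient of coincidence = 0.01100/0.01184 ≈ 0.93.

0.93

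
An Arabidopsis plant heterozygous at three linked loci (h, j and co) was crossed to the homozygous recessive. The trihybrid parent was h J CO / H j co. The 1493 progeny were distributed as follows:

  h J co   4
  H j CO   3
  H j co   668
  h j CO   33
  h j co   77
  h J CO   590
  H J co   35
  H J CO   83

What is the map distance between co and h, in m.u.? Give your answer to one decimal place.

The two rarest classes, h J co and H j CO, are the double crossovers. Comparing them with the parentals, only the co allele has switched, so co is the middle locus and the order is j – co – h.
Crossovers in the co–h interval produce the single-crossover classes H J CO and h j co (83 + 77 = 160) plus the double crossovers (7).
RF(co–h) = (160 + 7) / 1493 = 167/1493 = 0.1119 → 11.2 m.u.

11.2 m.u.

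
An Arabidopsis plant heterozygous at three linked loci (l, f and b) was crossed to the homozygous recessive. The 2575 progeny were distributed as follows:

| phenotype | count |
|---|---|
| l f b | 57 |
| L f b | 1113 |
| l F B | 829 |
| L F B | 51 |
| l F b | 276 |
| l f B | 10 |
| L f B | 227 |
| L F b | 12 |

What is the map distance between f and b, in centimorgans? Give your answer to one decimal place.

The two most frequent reciprocal classes, L f b and l F B, are the parental types, so the F1 was L f b / l F B.
The two rarest classes, L F b and l f B, are the double crossovers. Comparing them with the parentals, only the f allele has switched, so f is the middle locus and the order is l – f – b.
Crossovers in the f–b interval produce the single-crossover classes L f B and l F b (227 + 276 = 503) plus the double crossovers (22).
RF(f–b) = (503 + 22) / 2575 = 525/2575 = 0.2039 → 20.4 centimorgans.

20.4 centimorgans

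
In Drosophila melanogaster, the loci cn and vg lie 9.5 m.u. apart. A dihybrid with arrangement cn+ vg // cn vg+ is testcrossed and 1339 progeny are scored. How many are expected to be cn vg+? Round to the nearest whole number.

606

A map distance of 9.5 m.u. corresponds to a recombination frequency of 0.095.
The F1 is cn+ vg / cn vg+, so cn vg+ is a parental gamete class with expected frequency (1 − r)/2 = 0.905/2 = 0.4525.
Expected number = 0.4525 × 1339 = 605.90 ≈ 606.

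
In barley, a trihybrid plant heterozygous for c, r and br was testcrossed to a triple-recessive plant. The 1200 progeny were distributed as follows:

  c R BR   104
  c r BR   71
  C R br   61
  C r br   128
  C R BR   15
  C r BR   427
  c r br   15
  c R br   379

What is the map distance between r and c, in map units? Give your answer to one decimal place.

The two most frequent reciprocal classes, c R br and C r BR, are the parental types, so the F1 was c R br / C r BR.
The two rarest classes, c r br and C R BR, are the double crossovers. Comparing them with the parentals, only the r allele has switched, so r is the middle locus and the order is br – r – c.
Crossovers in the r–c interval produce the single-crossover classes C R br and c r BR (61 + 71 = 132) plus the double crossovers (30).
RF(r–c) = (132 + 30) / 1200 = 162/1200 = 0.1350 → 13.5 map units.

13.5 map units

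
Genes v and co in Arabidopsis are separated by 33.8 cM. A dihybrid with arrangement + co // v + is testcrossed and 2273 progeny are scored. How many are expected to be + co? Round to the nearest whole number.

A map distance of 33.8 cM corresponds to a recombination frequency of 0.338.
The F1 is + co / v +, so + co is a parental gamete class with expected frequency (1 − r)/2 = 0.662/2 = 0.3310.
Expected number = 0.3310 × 2273 = 752.36 ≈ 752.

752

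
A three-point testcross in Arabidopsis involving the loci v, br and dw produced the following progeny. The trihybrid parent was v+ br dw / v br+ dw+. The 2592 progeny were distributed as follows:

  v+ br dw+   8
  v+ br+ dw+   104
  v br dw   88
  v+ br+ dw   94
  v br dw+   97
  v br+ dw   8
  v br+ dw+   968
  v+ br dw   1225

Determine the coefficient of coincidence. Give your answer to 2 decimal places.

The two rarest classes, v+ br dw+ and v br+ dw, are the double crossovers. Comparing them with the parentals, only the dw allele has switched, so dw is the middle locus and the order is v – dw – br.
v–dw: (192 + 16)/2592 = 0.0802; dw–br: (191 + 16)/2592 = 0.0799.
Expected DCO frequency = 0.0802 × 0.0799 ≈ 0.00641; observed = 16/2592 ≈ 0.00617.
Coefficient of coincidence = 0.00617/0.00641 ≈ 0.96.

0.96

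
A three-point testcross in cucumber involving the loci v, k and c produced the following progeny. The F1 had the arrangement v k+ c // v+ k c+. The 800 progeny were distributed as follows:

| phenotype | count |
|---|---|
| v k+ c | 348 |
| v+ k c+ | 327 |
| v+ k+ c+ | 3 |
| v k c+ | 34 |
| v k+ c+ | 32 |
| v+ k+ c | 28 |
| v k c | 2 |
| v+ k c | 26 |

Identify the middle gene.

The two rarest classes, v k c and v+ k+ c+, are the double crossovers. Comparing them with the parentals, only the k allele has switched, so k is the middle locus and the order is c – k – v.

k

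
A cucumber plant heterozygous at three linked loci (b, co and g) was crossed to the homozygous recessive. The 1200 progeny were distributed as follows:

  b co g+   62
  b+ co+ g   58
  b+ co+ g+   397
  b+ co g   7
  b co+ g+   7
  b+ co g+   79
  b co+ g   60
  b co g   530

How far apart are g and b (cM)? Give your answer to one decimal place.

11.2 cM

The two most frequent reciprocal classes, b co g and b+ co+ g+, are the parental types, so the F1 was b co g / b+ co+ g+.
The two rarest classes, b+ co g and b co+ g+, are the double crossovers. Comparing them with the parentals, only the b allele has switched, so b is the middle locus and the order is co – b – g.
Crossovers in the b–g interval produce the single-crossover classes b co g+ and b+ co+ g (62 + 58 = 120) plus the double crossovers (14).
RF(b–g) = (120 + 14) / 1200 = 134/1200 = 0.1117 → 11.2 cM.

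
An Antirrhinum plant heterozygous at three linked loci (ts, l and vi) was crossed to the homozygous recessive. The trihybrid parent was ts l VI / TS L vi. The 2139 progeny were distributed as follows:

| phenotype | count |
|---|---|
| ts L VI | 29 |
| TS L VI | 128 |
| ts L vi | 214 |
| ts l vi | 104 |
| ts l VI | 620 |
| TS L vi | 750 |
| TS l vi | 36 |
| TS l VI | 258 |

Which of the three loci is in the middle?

The two rarest classes, ts L VI and TS l vi, are the double crossovers. Comparing them with the parentals, only the l allele has switched, so l is the middle locus and the order is ts – l – vi.

l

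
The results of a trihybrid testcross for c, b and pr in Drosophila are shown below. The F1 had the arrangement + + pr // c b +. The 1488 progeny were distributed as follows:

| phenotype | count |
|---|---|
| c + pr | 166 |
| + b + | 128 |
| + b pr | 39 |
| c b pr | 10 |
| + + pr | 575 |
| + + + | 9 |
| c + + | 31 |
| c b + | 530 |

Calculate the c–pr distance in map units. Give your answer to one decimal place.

The two rarest classes, + + + and c b pr, are the double crossovers. Comparing them with the parentals, only the pr allele has switched, so pr is the middle locus and the order is c – pr – b.
Crossovers in the c–pr interval produce the single-crossover classes c + pr and + b + (166 + 128 = 294) plus the double crossovers (19).
RF(c–pr) = (294 + 19) / 1488 = 313/1488 = 0.2103 → 21.0 map units.

21.0 map units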